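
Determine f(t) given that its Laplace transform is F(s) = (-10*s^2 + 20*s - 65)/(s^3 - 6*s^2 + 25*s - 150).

f(t) = -5*exp(6*t) - 2*sin(5*t) - 5*cos(5*t)

Factor the denominator: s^3 - 6*s^2 + 25*s - 150 = (s - 6)*(s^2 + 25).
Partial fraction decomposition gives [-5/(s - 6)] + [-5*s/(s^2 + 25)] + [-10/(s^2 + 25)].
Invert each term: -5/(s - 6) ↔ -5e^(6t); -5·s/(s^2 + 25) ↔ -5cos(5t); -2·5/(s^2 + 25) ↔ -2sin(5t).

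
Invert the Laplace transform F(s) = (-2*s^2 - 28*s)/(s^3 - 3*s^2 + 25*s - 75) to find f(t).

f(t) = -3*exp(3*t) - 5*sin(5*t) + cos(5*t)

Factor the denominator: s^3 - 3*s^2 + 25*s - 75 = (s - 3)*(s^2 + 25).
Partial fraction decomposition gives [-3/(s - 3)] + [s/(s^2 + 25)] + [-25/(s^2 + 25)].
Invert each term: -3/(s - 3) ↔ -3e^(3t); 1·s/(s^2 + 25) ↔ cos(5t); -5·5/(s^2 + 25) ↔ -5sin(5t).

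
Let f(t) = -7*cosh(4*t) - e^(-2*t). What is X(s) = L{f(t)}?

Apply the Laplace transform termwise.
(-1)·[L{e^(-2t)} = 1/(s + 2)]; (-7)·[L{cosh(4t)} = s/(s^2 - 16)].

X(s) = -7*s/(s^2 - 16) - 1/(s + 2)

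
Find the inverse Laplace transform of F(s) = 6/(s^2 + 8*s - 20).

exp(-4*t)*sinh(6*t)

Rewrite the denominator: s^2 + 8*s - 20 = (s + 4)^2 - 36.
The form in (s + 4) signals a first-shifting-theorem factor e^(-4t).
Since L{sinh(6t)} = 6/(s^2 - 36), the inverse is e^(-4*t)*sinh(6*t).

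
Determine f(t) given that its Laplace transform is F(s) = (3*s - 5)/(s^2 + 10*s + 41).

f(t) = -5*exp(-5*t)*sin(4*t) + 3*exp(-5*t)*cos(4*t)

Complete the square in the denominator: s^2 + 10*s + 41 = (s + 5)^2 + 4^2.
Split the numerator to match: 3*s - 5 = 3·(s + 5) - 5·4.
Invert each term: 3·(s + 5)/((s + 5)^2 + 16) ↔ 3e^(-5t)cos(4t); -5·4/((s + 5)^2 + 16) ↔ -5e^(-5t)sin(4t).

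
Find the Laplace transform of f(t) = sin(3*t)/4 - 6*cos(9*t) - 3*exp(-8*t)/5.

The transform is linear, so treat each term independently.
(1/4)·[L{sin(3t)} = 3/(s^2 + 9)]; (-3/5)·[L{e^(-8t)} = 1/(s + 8)]; (-6)·[L{cos(9t)} = s/(s^2 + 81)].

-6*s/(s^2 + 81) + 3/(4*(s^2 + 9)) - 3/(5*(s + 8))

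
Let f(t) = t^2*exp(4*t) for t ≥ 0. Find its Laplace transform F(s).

L{e^(4t)} = 1/(s - 4).
Then apply L{t^2·g(t)} = (-1)^2 d^2/ds^2[G(s)] with G(s) = 1/(s - 4):
differentiating 2 times and applying the sign gives 2/(s - 4)^3.

F(s) = 2/(s - 4)^3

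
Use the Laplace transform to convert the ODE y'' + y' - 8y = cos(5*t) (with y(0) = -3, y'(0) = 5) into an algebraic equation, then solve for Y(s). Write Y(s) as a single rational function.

Transform both sides with L{·}.
With L{y''} = s^2 Y - s·y(0) - y'(0) and L{y'} = sY - y(0), with y(0) = -3, y'(0) = 5: the LHS transforms to (s^2 + s - 8)Y - (-3*s + 2).
The right side is L{cos(5*t)} = s/(s^2 + 25).
So (s^2 + s - 8)Y = s/(s^2 + 25) + (-3*s + 2).
Divide through and combine into a single rational function.

Y(s) = (-3*s^3 + 2*s^2 - 74*s + 50)/(s^4 + s^3 + 17*s^2 + 25*s - 200)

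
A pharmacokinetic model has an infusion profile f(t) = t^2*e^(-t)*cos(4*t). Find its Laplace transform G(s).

L{cos(4t)} = s/(s^2 + 16).
Multiplying by e^(-t) shifts s → s + 1, so L{e^(-t)*cos(4*t)} = (s + 1)/((s + 1)^2 + 16).
Then apply L{t^2·g(t)} = (-1)^2 d^2/ds^2[H(s)] with H(s) = (s + 1)/((s + 1)^2 + 16):
differentiating 2 times and applying the sign gives 2*(s + 1)*(s^2 + 2*s - 47)/(s^2 + 2*s + 17)^3.

G(s) = 2*(s + 1)*(s^2 + 2*s - 47)/(s^2 + 2*s + 17)^3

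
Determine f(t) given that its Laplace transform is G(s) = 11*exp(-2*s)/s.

f(t) = Heaviside(t - 2)*(11)

The factor e^(-2s) signals a time shift by c = 2 (second shifting theorem).
L{11} = 11/s, so L^-1{11/s} = 11.
Hence the inverse is u(t - 2) times that function evaluated at t - 2.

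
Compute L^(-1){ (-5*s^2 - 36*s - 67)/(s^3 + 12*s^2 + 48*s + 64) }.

Factor the denominator: s^3 + 12*s^2 + 48*s + 64 = (s + 4)^3.
Partial fraction decomposition gives [-5/(s + 4)] + [4/(s + 4)^2] + [-3/(s + 4)^3].
Invert each term: -5/(s + 4) ↔ -5e^(-4t); 4/(s + 4)^2 ↔ 4t·e^(-4t); -3/(s + 4)^3 ↔ (-3/2)t^2·e^(-4t).

-3*t^2*exp(-4*t)/2 + 4*t*exp(-4*t) - 5*exp(-4*t)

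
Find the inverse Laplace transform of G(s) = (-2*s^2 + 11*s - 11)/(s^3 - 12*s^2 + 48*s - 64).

Factor the denominator: s^3 - 12*s^2 + 48*s - 64 = (s - 4)^3.
Partial fraction decomposition gives [-2/(s - 4)] + [-5/(s - 4)^2] + [(s - 4)^(-3)].
Invert each term: -2/(s - 4) ↔ -2e^(4t); -5/(s - 4)^2 ↔ -5t·e^(4t); 1/(s - 4)^3 ↔ (1/2)t^2·e^(4t).

t^2*exp(4*t)/2 - 5*t*exp(4*t) - 2*exp(4*t)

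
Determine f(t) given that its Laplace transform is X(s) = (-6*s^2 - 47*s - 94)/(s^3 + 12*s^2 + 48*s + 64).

Factor the denominator: s^3 + 12*s^2 + 48*s + 64 = (s + 4)^3.
Partial fraction decomposition gives [-6/(s + 4)] + [(s + 4)^(-2)] + [-2/(s + 4)^3].
Invert each term: -6/(s + 4) ↔ -6e^(-4t); 1/(s + 4)^2 ↔ t·e^(-4t); -2/(s + 4)^3 ↔ (-1)t^2·e^(-4t).

f(t) = -t^2*exp(-4*t) + t*exp(-4*t) - 6*exp(-4*t)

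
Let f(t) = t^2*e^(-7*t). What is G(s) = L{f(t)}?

G(s) = 2/(s + 7)^3

L{e^(-7t)} = 1/(s + 7).
Then apply L{t^2·g(t)} = (-1)^2 d^2/ds^2[H(s)] with H(s) = 1/(s + 7):
differentiating 2 times and applying the sign gives 2/(s + 7)^3.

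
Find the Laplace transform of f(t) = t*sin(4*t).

L{sin(4t)} = 4/(s^2 + 16).
Then apply L{t·g(t)} = -d/ds[G(s)] with G(s) = 4/(s^2 + 16):
differentiating 1 time and applying the sign gives 8*s/(s^2 + 16)^2.

8*s/(s^2 + 16)^2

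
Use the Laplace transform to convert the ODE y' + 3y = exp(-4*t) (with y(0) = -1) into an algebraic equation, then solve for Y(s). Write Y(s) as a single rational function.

Apply the Laplace transform to the equation.
With L{y'} = sY - y(0) = sY - (-1): the LHS transforms to (s + 3)Y - (-1).
The right side is L{exp(-4*t)} = 1/(s + 4).
So (s + 3)Y = 1/(s + 4) + (-1).
Isolate Y and clear denominators.

Y(s) = -1/(s + 4)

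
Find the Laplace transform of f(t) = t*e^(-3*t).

L{t} = 1!/s^2 = 1/s^2.
By the first shifting theorem, multiplying by e^(-3t) replaces s with s + 3.

(s + 3)^(-2)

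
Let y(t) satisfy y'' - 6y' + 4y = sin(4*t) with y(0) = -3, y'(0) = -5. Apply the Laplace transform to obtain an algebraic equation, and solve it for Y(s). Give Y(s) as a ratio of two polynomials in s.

Laplace-transform each side.
Using L{y''} = s^2 Y - s·y(0) - y'(0) and L{y'} = sY - y(0), with y(0) = -3, y'(0) = -5, the left side becomes (s^2 - 6*s + 4)Y - (-3*s + 13).
The right side is L{sin(4*t)} = 4/(s^2 + 16).
So (s^2 - 6*s + 4)Y = 4/(s^2 + 16) + (-3*s + 13).
Isolate Y and clear denominators.

Y(s) = (-3*s^3 + 13*s^2 - 48*s + 212)/(s^4 - 6*s^3 + 20*s^2 - 96*s + 64)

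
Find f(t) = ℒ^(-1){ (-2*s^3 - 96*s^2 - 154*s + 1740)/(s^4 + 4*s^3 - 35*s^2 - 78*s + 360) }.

f(t) = -6*exp(4*t) - 5*exp(3*t) + 5*exp(-5*t) + 4*exp(-6*t)

Factor the denominator: s^4 + 4*s^3 - 35*s^2 - 78*s + 360 = (s - 4)*(s - 3)*(s + 5)*(s + 6).
Partial fraction decomposition gives [5/(s + 5)] + [-5/(s - 3)] + [-6/(s - 4)] + [4/(s + 6)].
Invert each term: 5/(s + 5) ↔ 5e^(-5t); -5/(s - 3) ↔ -5e^(3t); -6/(s - 4) ↔ -6e^(4t); 4/(s + 6) ↔ 4e^(-6t).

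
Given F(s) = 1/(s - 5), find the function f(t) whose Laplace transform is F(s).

Since L{e^(5t)} = 1/(s - 5), the inverse is exp(5*t).

f(t) = exp(5*t)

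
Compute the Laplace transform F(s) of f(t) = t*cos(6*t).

L{cos(6t)} = s/(s^2 + 36).
Then apply L{t·g(t)} = -d/ds[G(s)] with G(s) = s/(s^2 + 36):
differentiating 1 time and applying the sign gives (s - 6)*(s + 6)/(s^2 + 36)^2.

F(s) = (s - 6)*(s + 6)/(s^2 + 36)^2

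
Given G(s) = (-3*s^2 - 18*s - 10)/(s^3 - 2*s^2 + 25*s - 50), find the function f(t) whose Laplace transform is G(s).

Factor the denominator: s^3 - 2*s^2 + 25*s - 50 = (s - 2)*(s^2 + 25).
Partial fraction decomposition gives [-2/(s - 2)] + [-s/(s^2 + 25)] + [-20/(s^2 + 25)].
Invert each term: -2/(s - 2) ↔ -2e^(2t); -1·s/(s^2 + 25) ↔ -cos(5t); -4·5/(s^2 + 25) ↔ -4sin(5t).

f(t) = -2*exp(2*t) - 4*sin(5*t) - cos(5*t)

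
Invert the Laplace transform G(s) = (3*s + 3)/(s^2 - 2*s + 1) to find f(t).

f(t) = 6*t*exp(t) + 3*exp(t)

Factor the denominator: s^2 - 2*s + 1 = (s - 1)^2.
Partial fraction decomposition gives [3/(s - 1)] + [6/(s - 1)^2].
Invert each term: 3/(s - 1) ↔ 3e^(t); 6/(s - 1)^2 ↔ 6t·e^(t).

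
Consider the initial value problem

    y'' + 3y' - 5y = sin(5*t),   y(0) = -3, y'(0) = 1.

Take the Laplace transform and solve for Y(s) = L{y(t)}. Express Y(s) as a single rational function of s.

Y(s) = (-3*s^3 - 8*s^2 - 75*s - 195)/(s^4 + 3*s^3 + 20*s^2 + 75*s - 125)

Apply the Laplace transform to the equation.
With L{y''} = s^2 Y - s·y(0) - y'(0) and L{y'} = sY - y(0), with y(0) = -3, y'(0) = 1: the LHS transforms to (s^2 + 3*s - 5)Y - (-3*s - 8).
The right side is L{sin(5*t)} = 5/(s^2 + 25).
So (s^2 + 3*s - 5)Y = 5/(s^2 + 25) + (-3*s - 8).
Isolate Y and clear denominators.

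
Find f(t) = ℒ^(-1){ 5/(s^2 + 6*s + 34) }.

Rewrite the denominator: s^2 + 6*s + 34 = (s + 3)^2 + 25.
The form in (s + 3) signals a first-shifting-theorem factor e^(-3t).
Since L{sin(5t)} = 5/(s^2 + 25), the inverse is e^(-3*t)*sin(5*t).

f(t) = exp(-3*t)*sin(5*t)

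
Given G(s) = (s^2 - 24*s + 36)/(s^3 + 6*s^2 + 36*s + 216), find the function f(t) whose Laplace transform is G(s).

Factor the denominator: s^3 + 6*s^2 + 36*s + 216 = (s + 6)*(s^2 + 36).
Partial fraction decomposition gives [3/(s + 6)] + [-2*s/(s^2 + 36)] + [-12/(s^2 + 36)].
Invert each term: 3/(s + 6) ↔ 3e^(-6t); -2·s/(s^2 + 36) ↔ -2cos(6t); -2·6/(s^2 + 36) ↔ -2sin(6t).

f(t) = -2*sin(6*t) - 2*cos(6*t) + 3*exp(-6*t)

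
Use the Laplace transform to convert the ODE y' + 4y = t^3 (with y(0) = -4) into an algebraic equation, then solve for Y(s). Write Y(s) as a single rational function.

Y(s) = (-4*s^4 + 6)/(s^5 + 4*s^4)

Laplace-transform each side.
With L{y'} = sY - y(0) = sY - (-4): the LHS transforms to (s + 4)Y - (-4).
The right side is L{t^3} = 6/s^4.
So (s + 4)Y = 6/s^4 + (-4).
Isolate Y and clear denominators.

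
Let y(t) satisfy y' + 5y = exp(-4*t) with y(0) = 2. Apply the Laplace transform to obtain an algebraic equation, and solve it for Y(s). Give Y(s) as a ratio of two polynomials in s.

Y(s) = (2*s + 9)/(s^2 + 9*s + 20)

Take the Laplace transform of both sides.
With L{y'} = sY - y(0) = sY - 2: the LHS transforms to (s + 5)Y - (2).
The right side is L{exp(-4*t)} = 1/(s + 4).
So (s + 5)Y = 1/(s + 4) + (2).
Isolate Y and clear denominators.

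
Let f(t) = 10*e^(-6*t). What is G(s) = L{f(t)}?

L{10} = 10/s.
By the first shifting theorem, multiplying by e^(-6t) replaces s with s + 6.

G(s) = 10/(s + 6)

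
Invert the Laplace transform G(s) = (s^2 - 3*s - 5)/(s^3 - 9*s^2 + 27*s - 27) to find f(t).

Factor the denominator: s^3 - 9*s^2 + 27*s - 27 = (s - 3)^3.
Partial fraction decomposition gives [1/(s - 3)] + [3/(s - 3)^2] + [-5/(s - 3)^3].
Invert each term: 1/(s - 3) ↔ e^(3t); 3/(s - 3)^2 ↔ 3t·e^(3t); -5/(s - 3)^3 ↔ (-5/2)t^2·e^(3t).

f(t) = -5*t^2*exp(3*t)/2 + 3*t*exp(3*t) + exp(3*t)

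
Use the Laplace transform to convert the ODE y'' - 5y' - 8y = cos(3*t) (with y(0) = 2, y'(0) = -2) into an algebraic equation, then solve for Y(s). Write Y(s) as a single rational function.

Take the Laplace transform of both sides.
Using L{y''} = s^2 Y - s·y(0) - y'(0) and L{y'} = sY - y(0), with y(0) = 2, y'(0) = -2, the left side becomes (s^2 - 5*s - 8)Y - (2*s - 12).
The right side is L{cos(3*t)} = s/(s^2 + 9).
So (s^2 - 5*s - 8)Y = s/(s^2 + 9) + (2*s - 12).
Isolate Y and clear denominators.

Y(s) = (2*s^3 - 12*s^2 + 19*s - 108)/(s^4 - 5*s^3 + s^2 - 45*s - 72)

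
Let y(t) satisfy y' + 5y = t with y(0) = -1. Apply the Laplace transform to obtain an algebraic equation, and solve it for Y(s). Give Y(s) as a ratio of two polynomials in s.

Take the Laplace transform of both sides.
With L{y'} = sY - y(0) = sY - (-1): the LHS transforms to (s + 5)Y - (-1).
The right side is L{t} = s^(-2).
So (s + 5)Y = s^(-2) + (-1).
Isolate Y and clear denominators.

Y(s) = (-s^2 + 1)/(s^3 + 5*s^2)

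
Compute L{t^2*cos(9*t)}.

L{cos(9t)} = s/(s^2 + 81).
Then apply L{t^2·g(t)} = (-1)^2 d^2/ds^2[G(s)] with G(s) = s/(s^2 + 81):
differentiating 2 times and applying the sign gives 2*s*(s^2 - 243)/(s^2 + 81)^3.

2*s*(s^2 - 243)/(s^2 + 81)^3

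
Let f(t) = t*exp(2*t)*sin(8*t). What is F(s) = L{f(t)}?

F(s) = 16*(s - 2)/(s^2 - 4*s + 68)^2

L{sin(8t)} = 8/(s^2 + 64).
Multiplying by e^(2t) shifts s → s - 2, so L{exp(2*t)*sin(8*t)} = 8/((s - 2)^2 + 64).
Then apply L{t·g(t)} = -d/ds[G(s)] with G(s) = 8/((s - 2)^2 + 64):
differentiating 1 time and applying the sign gives 16*(s - 2)/(s^2 - 4*s + 68)^2.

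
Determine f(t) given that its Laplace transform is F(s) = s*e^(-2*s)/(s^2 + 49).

f(t) = Heaviside(t - 2)*(cos(7*t - 14))

The factor e^(-2s) signals a time shift by c = 2 (second shifting theorem).
L{cos(7t)} = s/(s^2 + 49), so L^-1{s/(s^2 + 49)} = cos(7*t).
Hence the inverse is u(t - 2) times that function evaluated at t - 2.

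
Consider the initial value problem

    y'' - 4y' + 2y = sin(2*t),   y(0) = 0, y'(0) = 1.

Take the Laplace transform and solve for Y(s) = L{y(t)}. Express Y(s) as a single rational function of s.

Y(s) = (s^2 + 6)/(s^4 - 4*s^3 + 6*s^2 - 16*s + 8)

Apply the Laplace transform to the equation.
Using L{y''} = s^2 Y - s·y(0) - y'(0) and L{y'} = sY - y(0), with y(0) = 0, y'(0) = 1, the left side becomes (s^2 - 4*s + 2)Y - (1).
The right side is L{sin(2*t)} = 2/(s^2 + 4).
So (s^2 - 4*s + 2)Y = 2/(s^2 + 4) + (1).
Divide through and combine into a single rational function.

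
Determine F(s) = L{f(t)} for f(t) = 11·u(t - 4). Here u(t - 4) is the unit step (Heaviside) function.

F(s) = 11*exp(-4*s)/s

By the second shifting theorem, L{u(t - c)·g(t - c)} = e^(-cs)·G(s) with c = 4 and G(s) = L{g(t)}.
L{11} = 11/s.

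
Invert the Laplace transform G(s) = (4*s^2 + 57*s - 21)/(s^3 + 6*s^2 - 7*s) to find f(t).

f(t) = 5*exp(t) + 3 - 4*exp(-7*t)

Factor the denominator: s^3 + 6*s^2 - 7*s = s*(s - 1)*(s + 7).
Partial fraction decomposition gives [-4/(s + 7)] + [3/s] + [5/(s - 1)].
Invert each term: -4/(s + 7) ↔ -4e^(-7t); 3/(s - 0) ↔ 3e^(0t); 5/(s - 1) ↔ 5e^(t).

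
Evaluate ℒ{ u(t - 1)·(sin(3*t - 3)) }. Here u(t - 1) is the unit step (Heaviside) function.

3*exp(-s)/(s^2 + 9)

By the second shifting theorem, L{u(t - c)·g(t - c)} = e^(-cs)·G(s) with c = 1 and G(s) = L{g(t)}.
L{sin(3t)} = 3/(s^2 + 9).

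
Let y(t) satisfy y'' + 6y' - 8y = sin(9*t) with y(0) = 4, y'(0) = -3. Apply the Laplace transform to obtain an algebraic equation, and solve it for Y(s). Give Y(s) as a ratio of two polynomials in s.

Y(s) = (4*s^3 + 21*s^2 + 324*s + 1710)/(s^4 + 6*s^3 + 73*s^2 + 486*s - 648)

Apply the Laplace transform to the equation.
With L{y''} = s^2 Y - s·y(0) - y'(0) and L{y'} = sY - y(0), with y(0) = 4, y'(0) = -3: the LHS transforms to (s^2 + 6*s - 8)Y - (4*s + 21).
The right side is L{sin(9*t)} = 9/(s^2 + 81).
So (s^2 + 6*s - 8)Y = 9/(s^2 + 81) + (4*s + 21).
Solve for Y(s) and write it as one ratio of polynomials.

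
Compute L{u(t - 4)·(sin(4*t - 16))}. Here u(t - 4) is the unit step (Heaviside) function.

By the second shifting theorem, L{u(t - c)·g(t - c)} = e^(-cs)·G(s) with c = 4 and G(s) = L{g(t)}.
L{sin(4t)} = 4/(s^2 + 16).

4*exp(-4*s)/(s^2 + 16)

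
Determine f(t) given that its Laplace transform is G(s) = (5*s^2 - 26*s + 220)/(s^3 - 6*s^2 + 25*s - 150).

Factor the denominator: s^3 - 6*s^2 + 25*s - 150 = (s - 6)*(s^2 + 25).
Partial fraction decomposition gives [4/(s - 6)] + [s/(s^2 + 25)] + [-20/(s^2 + 25)].
Invert each term: 4/(s - 6) ↔ 4e^(6t); 1·s/(s^2 + 25) ↔ cos(5t); -4·5/(s^2 + 25) ↔ -4sin(5t).

f(t) = 4*exp(6*t) - 4*sin(5*t) + cos(5*t)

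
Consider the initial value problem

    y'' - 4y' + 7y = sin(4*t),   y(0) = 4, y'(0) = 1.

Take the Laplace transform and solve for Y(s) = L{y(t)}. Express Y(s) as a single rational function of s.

Y(s) = (4*s^3 - 15*s^2 + 64*s - 236)/(s^4 - 4*s^3 + 23*s^2 - 64*s + 112)

Laplace-transform each side.
Using L{y''} = s^2 Y - s·y(0) - y'(0) and L{y'} = sY - y(0), with y(0) = 4, y'(0) = 1, the left side becomes (s^2 - 4*s + 7)Y - (4*s - 15).
The right side is L{sin(4*t)} = 4/(s^2 + 16).
So (s^2 - 4*s + 7)Y = 4/(s^2 + 16) + (4*s - 15).
Isolate Y and clear denominators.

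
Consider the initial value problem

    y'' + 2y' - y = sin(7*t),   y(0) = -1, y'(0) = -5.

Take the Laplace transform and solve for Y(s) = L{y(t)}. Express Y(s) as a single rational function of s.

Transform both sides with L{·}.
The derivative rules (L{y''} = s^2 Y - s·y(0) - y'(0) and L{y'} = sY - y(0), with y(0) = -1, y'(0) = -5) turn the left side into (s^2 + 2*s - 1)Y - (-s - 7).
The right side is L{sin(7*t)} = 7/(s^2 + 49).
So (s^2 + 2*s - 1)Y = 7/(s^2 + 49) + (-s - 7).
Solve for Y(s) and write it as one ratio of polynomials.

Y(s) = (-s^3 - 7*s^2 - 49*s - 336)/(s^4 + 2*s^3 + 48*s^2 + 98*s - 49)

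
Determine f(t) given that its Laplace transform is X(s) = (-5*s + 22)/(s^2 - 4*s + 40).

Complete the square in the denominator: s^2 - 4*s + 40 = (s - 2)^2 + 6^2.
Split the numerator to match: -5*s + 22 = -5·(s - 2) + 2·6.
Invert each term: -5·(s - 2)/((s - 2)^2 + 36) ↔ -5e^(2t)cos(6t); 2·6/((s - 2)^2 + 36) ↔ 2e^(2t)sin(6t).

f(t) = 2*exp(2*t)*sin(6*t) - 5*exp(2*t)*cos(6*t)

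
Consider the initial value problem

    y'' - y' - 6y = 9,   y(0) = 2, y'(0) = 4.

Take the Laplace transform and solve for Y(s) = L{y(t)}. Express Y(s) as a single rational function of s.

Apply the Laplace transform to the equation.
With L{y''} = s^2 Y - s·y(0) - y'(0) and L{y'} = sY - y(0), with y(0) = 2, y'(0) = 4: the LHS transforms to (s^2 - s - 6)Y - (2*s + 2).
The right side is L{9} = 9/s.
So (s^2 - s - 6)Y = 9/s + (2*s + 2).
Divide through and combine into a single rational function.

Y(s) = (2*s^2 + 2*s + 9)/(s^3 - s^2 - 6*s)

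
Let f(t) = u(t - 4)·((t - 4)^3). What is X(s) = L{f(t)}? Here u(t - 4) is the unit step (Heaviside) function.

X(s) = 6*exp(-4*s)/s^4

By the second shifting theorem, L{u(t - c)·g(t - c)} = e^(-cs)·G(s) with c = 4 and G(s) = L{g(t)}.
L{t^3} = 3!/s^4 = 6/s^4.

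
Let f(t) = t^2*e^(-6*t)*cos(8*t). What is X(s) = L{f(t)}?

L{cos(8t)} = s/(s^2 + 64).
Multiplying by e^(-6t) shifts s → s + 6, so L{e^(-6*t)*cos(8*t)} = (s + 6)/((s + 6)^2 + 64).
Then apply L{t^2·g(t)} = (-1)^2 d^2/ds^2[G(s)] with G(s) = (s + 6)/((s + 6)^2 + 64):
differentiating 2 times and applying the sign gives 2*(s + 6)*(s^2 + 12*s - 156)/(s^2 + 12*s + 100)^3.

X(s) = 2*(s + 6)*(s^2 + 12*s - 156)/(s^2 + 12*s + 100)^3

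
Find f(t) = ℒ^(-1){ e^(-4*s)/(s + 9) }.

The factor e^(-4s) signals a time shift by c = 4 (second shifting theorem).
L{e^(-9t)} = 1/(s + 9), so L^-1{1/(s + 9)} = e^(-9*t).
Hence the inverse is u(t - 4) times that function evaluated at t - 4.

f(t) = Heaviside(t - 4)*(exp(-9*t + 36))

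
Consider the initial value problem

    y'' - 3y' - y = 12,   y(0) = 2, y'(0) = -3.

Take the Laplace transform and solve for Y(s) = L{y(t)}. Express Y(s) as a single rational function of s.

Y(s) = (2*s^2 - 9*s + 12)/(s^3 - 3*s^2 - s)

Laplace-transform each side.
With L{y''} = s^2 Y - s·y(0) - y'(0) and L{y'} = sY - y(0), with y(0) = 2, y'(0) = -3: the LHS transforms to (s^2 - 3*s - 1)Y - (2*s - 9).
The right side is L{12} = 12/s.
So (s^2 - 3*s - 1)Y = 12/s + (2*s - 9).
Divide through and combine into a single rational function.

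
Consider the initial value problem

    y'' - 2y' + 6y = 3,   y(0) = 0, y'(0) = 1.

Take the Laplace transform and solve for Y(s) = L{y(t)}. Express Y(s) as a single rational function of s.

Laplace-transform each side.
The derivative rules (L{y''} = s^2 Y - s·y(0) - y'(0) and L{y'} = sY - y(0), with y(0) = 0, y'(0) = 1) turn the left side into (s^2 - 2*s + 6)Y - (1).
The right side is L{3} = 3/s.
So (s^2 - 2*s + 6)Y = 3/s + (1).
Isolate Y and clear denominators.

Y(s) = (s + 3)/(s^3 - 2*s^2 + 6*s)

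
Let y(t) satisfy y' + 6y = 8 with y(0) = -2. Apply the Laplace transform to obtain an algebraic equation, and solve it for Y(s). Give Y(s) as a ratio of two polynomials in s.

Y(s) = (-2*s + 8)/(s^2 + 6*s)

Laplace-transform each side.
Using L{y'} = sY - y(0) = sY - (-2), the left side becomes (s + 6)Y - (-2).
The right side is L{8} = 8/s.
So (s + 6)Y = 8/s + (-2).
Isolate Y and clear denominators.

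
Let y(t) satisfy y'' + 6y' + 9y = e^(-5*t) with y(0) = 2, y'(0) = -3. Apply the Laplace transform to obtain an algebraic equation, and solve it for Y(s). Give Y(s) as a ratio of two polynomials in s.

Take the Laplace transform of both sides.
The derivative rules (L{y''} = s^2 Y - s·y(0) - y'(0) and L{y'} = sY - y(0), with y(0) = 2, y'(0) = -3) turn the left side into (s^2 + 6*s + 9)Y - (2*s + 9).
The right side is L{e^(-5*t)} = 1/(s + 5).
So (s^2 + 6*s + 9)Y = 1/(s + 5) + (2*s + 9).
Isolate Y and clear denominators.

Y(s) = (2*s^2 + 19*s + 46)/(s^3 + 11*s^2 + 39*s + 45)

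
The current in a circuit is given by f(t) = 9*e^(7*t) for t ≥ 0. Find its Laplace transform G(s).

G(s) = 9/(s - 7)

L{9} = 9/s.
By the first shifting theorem, multiplying by e^(7t) replaces s with s - 7.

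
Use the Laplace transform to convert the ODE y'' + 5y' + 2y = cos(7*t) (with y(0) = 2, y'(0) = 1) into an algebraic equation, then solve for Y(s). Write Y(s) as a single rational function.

Transform both sides with L{·}.
With L{y''} = s^2 Y - s·y(0) - y'(0) and L{y'} = sY - y(0), with y(0) = 2, y'(0) = 1: the LHS transforms to (s^2 + 5*s + 2)Y - (2*s + 11).
The right side is L{cos(7*t)} = s/(s^2 + 49).
So (s^2 + 5*s + 2)Y = s/(s^2 + 49) + (2*s + 11).
Isolate Y and clear denominators.

Y(s) = (2*s^3 + 11*s^2 + 99*s + 539)/(s^4 + 5*s^3 + 51*s^2 + 245*s + 98)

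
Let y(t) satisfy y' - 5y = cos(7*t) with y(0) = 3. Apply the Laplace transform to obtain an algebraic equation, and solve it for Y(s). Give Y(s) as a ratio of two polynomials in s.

Y(s) = (3*s^2 + s + 147)/(s^3 - 5*s^2 + 49*s - 245)

Apply the Laplace transform to the equation.
With L{y'} = sY - y(0) = sY - 3: the LHS transforms to (s - 5)Y - (3).
The right side is L{cos(7*t)} = s/(s^2 + 49).
So (s - 5)Y = s/(s^2 + 49) + (3).
Divide through and combine into a single rational function.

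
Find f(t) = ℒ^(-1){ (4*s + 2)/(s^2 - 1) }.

f(t) = 3*exp(t) + exp(-t)

Factor the denominator: s^2 - 1 = (s - 1)*(s + 1).
Partial fraction decomposition gives [1/(s + 1)] + [3/(s - 1)].
Invert each term: 1/(s + 1) ↔ e^(-t); 3/(s - 1) ↔ 3e^(t).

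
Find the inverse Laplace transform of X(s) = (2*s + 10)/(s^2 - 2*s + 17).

Complete the square in the denominator: s^2 - 2*s + 17 = (s - 1)^2 + 4^2.
Split the numerator to match: 2*s + 10 = 2·(s - 1) + 3·4.
Invert each term: 2·(s - 1)/((s - 1)^2 + 16) ↔ 2e^(t)cos(4t); 3·4/((s - 1)^2 + 16) ↔ 3e^(t)sin(4t).

3*exp(t)*sin(4*t) + 2*exp(t)*cos(4*t)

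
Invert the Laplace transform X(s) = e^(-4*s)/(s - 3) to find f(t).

The factor e^(-4s) signals a time shift by c = 4 (second shifting theorem).
L{e^(3t)} = 1/(s - 3), so L^-1{1/(s - 3)} = e^(3*t).
Hence the inverse is u(t - 4) times that function evaluated at t - 4.

f(t) = Heaviside(t - 4)*(exp(3*t - 12))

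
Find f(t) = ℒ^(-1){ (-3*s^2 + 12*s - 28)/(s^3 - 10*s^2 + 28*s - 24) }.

Factor the denominator: s^3 - 10*s^2 + 28*s - 24 = (s - 6)*(s - 2)^2.
Partial fraction decomposition gives [1/(s - 2)] + [4/(s - 2)^2] + [-4/(s - 6)].
Invert each term: 1/(s - 2) ↔ e^(2t); 4/(s - 2)^2 ↔ 4t·e^(2t); -4/(s - 6) ↔ -4e^(6t).

f(t) = 4*t*exp(2*t) - 4*exp(6*t) + exp(2*t)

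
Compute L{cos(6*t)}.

s/(s^2 + 36)

L{cos(6t)} = s/(s^2 + 36).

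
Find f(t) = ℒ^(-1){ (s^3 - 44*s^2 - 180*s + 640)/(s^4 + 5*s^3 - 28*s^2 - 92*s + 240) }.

Factor the denominator: s^4 + 5*s^3 - 28*s^2 - 92*s + 240 = (s - 4)*(s - 2)*(s + 5)*(s + 6).
Partial fraction decomposition gives [1/(s + 6)] + [-4/(s - 4)] + [5/(s + 5)] + [-1/(s - 2)].
Invert each term: 1/(s + 6) ↔ e^(-6t); -4/(s - 4) ↔ -4e^(4t); 5/(s + 5) ↔ 5e^(-5t); -1/(s - 2) ↔ -e^(2t).

f(t) = -4*exp(4*t) - exp(2*t) + 5*exp(-5*t) + exp(-6*t)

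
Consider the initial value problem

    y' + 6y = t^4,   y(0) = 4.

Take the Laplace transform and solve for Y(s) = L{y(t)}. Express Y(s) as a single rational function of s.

Transform both sides with L{·}.
The derivative rules (L{y'} = sY - y(0) = sY - 4) turn the left side into (s + 6)Y - (4).
The right side is L{t^4} = 24/s^5.
So (s + 6)Y = 24/s^5 + (4).
Isolate Y and clear denominators.

Y(s) = (4*s^5 + 24)/(s^6 + 6*s^5)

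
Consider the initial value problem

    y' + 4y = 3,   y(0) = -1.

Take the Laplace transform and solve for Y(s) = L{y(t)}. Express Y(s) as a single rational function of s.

Y(s) = (-s + 3)/(s^2 + 4*s)

Apply the Laplace transform to the equation.
Using L{y'} = sY - y(0) = sY - (-1), the left side becomes (s + 4)Y - (-1).
The right side is L{3} = 3/s.
So (s + 4)Y = 3/s + (-1).
Isolate Y and clear denominators.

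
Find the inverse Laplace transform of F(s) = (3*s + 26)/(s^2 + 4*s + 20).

5*exp(-2*t)*sin(4*t) + 3*exp(-2*t)*cos(4*t)

Complete the square in the denominator: s^2 + 4*s + 20 = (s + 2)^2 + 4^2.
Split the numerator to match: 3*s + 26 = 3·(s + 2) + 5·4.
Invert each term: 3·(s + 2)/((s + 2)^2 + 16) ↔ 3e^(-2t)cos(4t); 5·4/((s + 2)^2 + 16) ↔ 5e^(-2t)sin(4t).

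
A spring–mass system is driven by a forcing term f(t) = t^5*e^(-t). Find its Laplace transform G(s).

L{t^5} = 5!/s^6 = 120/s^6.
By the first shifting theorem, multiplying by e^(-t) replaces s with s + 1.

G(s) = 120/(s + 1)^6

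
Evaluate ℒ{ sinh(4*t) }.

4/(s^2 - 16)

L{sinh(4t)} = 4/(s^2 - 16).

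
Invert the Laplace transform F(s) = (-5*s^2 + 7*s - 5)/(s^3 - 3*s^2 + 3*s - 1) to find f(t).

Factor the denominator: s^3 - 3*s^2 + 3*s - 1 = (s - 1)^3.
Partial fraction decomposition gives [-5/(s - 1)] + [-3/(s - 1)^2] + [-3/(s - 1)^3].
Invert each term: -5/(s - 1) ↔ -5e^(t); -3/(s - 1)^2 ↔ -3t·e^(t); -3/(s - 1)^3 ↔ (-3/2)t^2·e^(t).

f(t) = -3*t^2*exp(t)/2 - 3*t*exp(t) - 5*exp(t)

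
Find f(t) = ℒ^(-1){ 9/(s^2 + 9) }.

f(t) = 3*sin(3*t)

Since L{sin(3t)} = 3/(s^2 + 9), the inverse is sin(3*t), scaled by 3.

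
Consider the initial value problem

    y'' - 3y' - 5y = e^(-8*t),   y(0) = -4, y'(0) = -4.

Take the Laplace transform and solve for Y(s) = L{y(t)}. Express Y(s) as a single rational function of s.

Y(s) = (-4*s^2 - 24*s + 65)/(s^3 + 5*s^2 - 29*s - 40)

Laplace-transform each side.
Using L{y''} = s^2 Y - s·y(0) - y'(0) and L{y'} = sY - y(0), with y(0) = -4, y'(0) = -4, the left side becomes (s^2 - 3*s - 5)Y - (-4*s + 8).
The right side is L{e^(-8*t)} = 1/(s + 8).
So (s^2 - 3*s - 5)Y = 1/(s + 8) + (-4*s + 8).
Isolate Y and clear denominators.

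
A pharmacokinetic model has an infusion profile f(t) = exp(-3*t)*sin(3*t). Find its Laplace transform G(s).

G(s) = 3/((s + 3)^2 + 9)

L{sin(3t)} = 3/(s^2 + 9).
By the first shifting theorem, multiplying by e^(-3t) replaces s with s + 3.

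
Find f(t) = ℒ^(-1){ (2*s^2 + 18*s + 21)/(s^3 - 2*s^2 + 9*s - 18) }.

Factor the denominator: s^3 - 2*s^2 + 9*s - 18 = (s - 2)*(s^2 + 9).
Partial fraction decomposition gives [5/(s - 2)] + [-3*s/(s^2 + 9)] + [12/(s^2 + 9)].
Invert each term: 5/(s - 2) ↔ 5e^(2t); -3·s/(s^2 + 9) ↔ -3cos(3t); 4·3/(s^2 + 9) ↔ 4sin(3t).

f(t) = 5*exp(2*t) + 4*sin(3*t) - 3*cos(3*t)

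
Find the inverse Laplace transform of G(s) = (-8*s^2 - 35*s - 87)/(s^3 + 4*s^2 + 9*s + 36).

-5*sin(3*t) - 5*cos(3*t) - 3*exp(-4*t)

Factor the denominator: s^3 + 4*s^2 + 9*s + 36 = (s + 4)*(s^2 + 9).
Partial fraction decomposition gives [-3/(s + 4)] + [-5*s/(s^2 + 9)] + [-15/(s^2 + 9)].
Invert each term: -3/(s + 4) ↔ -3e^(-4t); -5·s/(s^2 + 9) ↔ -5cos(3t); -5·3/(s^2 + 9) ↔ -5sin(3t).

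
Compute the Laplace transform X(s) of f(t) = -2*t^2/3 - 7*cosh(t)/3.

X(s) = -7*s/(3*(s^2 - 1)) - 4/(3*s^3)

By linearity of the Laplace transform, transform each term separately.
(-2/3)·[L{t^2} = 2!/s^3 = 2/s^3]; (-7/3)·[L{cosh(t)} = s/(s^2 - 1)].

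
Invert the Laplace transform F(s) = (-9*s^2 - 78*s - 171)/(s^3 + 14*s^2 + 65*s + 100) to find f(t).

Factor the denominator: s^3 + 14*s^2 + 65*s + 100 = (s + 4)*(s + 5)^2.
Partial fraction decomposition gives [-6/(s + 5)] + [6/(s + 5)^2] + [-3/(s + 4)].
Invert each term: -6/(s + 5) ↔ -6e^(-5t); 6/(s + 5)^2 ↔ 6t·e^(-5t); -3/(s + 4) ↔ -3e^(-4t).

f(t) = 6*t*exp(-5*t) - 3*exp(-4*t) - 6*exp(-5*t)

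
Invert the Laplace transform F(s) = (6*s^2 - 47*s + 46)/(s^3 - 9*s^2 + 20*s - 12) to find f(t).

f(t) = -exp(6*t) + 6*exp(2*t) + exp(t)

Factor the denominator: s^3 - 9*s^2 + 20*s - 12 = (s - 6)*(s - 2)*(s - 1).
Partial fraction decomposition gives [-1/(s - 6)] + [6/(s - 2)] + [1/(s - 1)].
Invert each term: -1/(s - 6) ↔ -e^(6t); 6/(s - 2) ↔ 6e^(2t); 1/(s - 1) ↔ e^(t).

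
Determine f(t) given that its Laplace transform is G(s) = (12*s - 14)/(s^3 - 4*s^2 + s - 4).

Factor the denominator: s^3 - 4*s^2 + s - 4 = (s - 4)*(s^2 + 1).
Partial fraction decomposition gives [2/(s - 4)] + [-2*s/(s^2 + 1)] + [4/(s^2 + 1)].
Invert each term: 2/(s - 4) ↔ 2e^(4t); -2·s/(s^2 + 1) ↔ -2cos(t); 4·1/(s^2 + 1) ↔ 4sin(t).

f(t) = 2*exp(4*t) + 4*sin(t) - 2*cos(t)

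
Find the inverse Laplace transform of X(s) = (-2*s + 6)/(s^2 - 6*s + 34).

Rewrite the denominator: s^2 - 6*s + 34 = (s - 3)^2 + 25.
The form in (s - 3) signals a first-shifting-theorem factor e^(3t).
Since L{cos(5t)} = s/(s^2 + 25), the inverse is exp(3*t)*cos(5*t), scaled by -2.

-2*exp(3*t)*cos(5*t)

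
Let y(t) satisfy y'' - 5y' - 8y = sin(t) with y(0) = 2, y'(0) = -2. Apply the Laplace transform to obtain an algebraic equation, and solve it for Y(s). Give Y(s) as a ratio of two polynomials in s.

Y(s) = (2*s^3 - 12*s^2 + 2*s - 11)/(s^4 - 5*s^3 - 7*s^2 - 5*s - 8)

Transform both sides with L{·}.
Using L{y''} = s^2 Y - s·y(0) - y'(0) and L{y'} = sY - y(0), with y(0) = 2, y'(0) = -2, the left side becomes (s^2 - 5*s - 8)Y - (2*s - 12).
The right side is L{sin(t)} = 1/(s^2 + 1).
So (s^2 - 5*s - 8)Y = 1/(s^2 + 1) + (2*s - 12).
Solve for Y(s) and write it as one ratio of polynomials.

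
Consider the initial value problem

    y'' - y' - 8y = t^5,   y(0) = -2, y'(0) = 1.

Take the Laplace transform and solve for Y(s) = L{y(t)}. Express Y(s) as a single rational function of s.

Y(s) = (-2*s^7 + 3*s^6 + 120)/(s^8 - s^7 - 8*s^6)

Transform both sides with L{·}.
The derivative rules (L{y''} = s^2 Y - s·y(0) - y'(0) and L{y'} = sY - y(0), with y(0) = -2, y'(0) = 1) turn the left side into (s^2 - s - 8)Y - (-2*s + 3).
The right side is L{t^5} = 120/s^6.
So (s^2 - s - 8)Y = 120/s^6 + (-2*s + 3).
Solve for Y(s) and write it as one ratio of polynomials.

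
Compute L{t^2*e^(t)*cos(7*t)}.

L{cos(7t)} = s/(s^2 + 49).
Multiplying by e^(t) shifts s → s - 1, so L{e^(t)*cos(7*t)} = (s - 1)/((s - 1)^2 + 49).
Then apply L{t^2·g(t)} = (-1)^2 d^2/ds^2[G(s)] with G(s) = (s - 1)/((s - 1)^2 + 49):
differentiating 2 times and applying the sign gives 2*(s - 1)*(s^2 - 2*s - 146)/(s^2 - 2*s + 50)^3.

2*(s - 1)*(s^2 - 2*s - 146)/(s^2 - 2*s + 50)^3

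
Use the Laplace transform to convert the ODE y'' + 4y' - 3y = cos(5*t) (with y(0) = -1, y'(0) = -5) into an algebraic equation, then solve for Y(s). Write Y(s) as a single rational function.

Apply the Laplace transform to the equation.
The derivative rules (L{y''} = s^2 Y - s·y(0) - y'(0) and L{y'} = sY - y(0), with y(0) = -1, y'(0) = -5) turn the left side into (s^2 + 4*s - 3)Y - (-s - 9).
The right side is L{cos(5*t)} = s/(s^2 + 25).
So (s^2 + 4*s - 3)Y = s/(s^2 + 25) + (-s - 9).
Divide through and combine into a single rational function.

Y(s) = (-s^3 - 9*s^2 - 24*s - 225)/(s^4 + 4*s^3 + 22*s^2 + 100*s - 75)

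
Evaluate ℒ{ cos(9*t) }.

s/(s^2 + 81)

L{cos(9t)} = s/(s^2 + 81).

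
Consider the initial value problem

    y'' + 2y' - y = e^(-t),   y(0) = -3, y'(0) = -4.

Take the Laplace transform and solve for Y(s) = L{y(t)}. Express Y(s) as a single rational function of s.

Take the Laplace transform of both sides.
With L{y''} = s^2 Y - s·y(0) - y'(0) and L{y'} = sY - y(0), with y(0) = -3, y'(0) = -4: the LHS transforms to (s^2 + 2*s - 1)Y - (-3*s - 10).
The right side is L{e^(-t)} = 1/(s + 1).
So (s^2 + 2*s - 1)Y = 1/(s + 1) + (-3*s - 10).
Solve for Y(s) and write it as one ratio of polynomials.

Y(s) = (-3*s^2 - 13*s - 9)/(s^3 + 3*s^2 + s - 1)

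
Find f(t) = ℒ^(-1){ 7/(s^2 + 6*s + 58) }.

Rewrite the denominator: s^2 + 6*s + 58 = (s + 3)^2 + 49.
The form in (s + 3) signals a first-shifting-theorem factor e^(-3t).
Since L{sin(7t)} = 7/(s^2 + 49), the inverse is e^(-3*t)*sin(7*t).

f(t) = exp(-3*t)*sin(7*t)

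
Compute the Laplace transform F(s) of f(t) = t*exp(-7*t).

L{e^(-7t)} = 1/(s + 7).
Then apply L{t·g(t)} = -d/ds[G(s)] with G(s) = 1/(s + 7):
differentiating 1 time and applying the sign gives (s + 7)^(-2).

F(s) = (s + 7)^(-2)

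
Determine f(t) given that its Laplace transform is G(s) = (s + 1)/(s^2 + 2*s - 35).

Rewrite the denominator: s^2 + 2*s - 35 = (s + 1)^2 - 36.
The form in (s + 1) signals a first-shifting-theorem factor e^(-t).
Since L{cosh(6t)} = s/(s^2 - 36), the inverse is e^(-t)*cosh(6*t).

f(t) = exp(-t)*cosh(6*t)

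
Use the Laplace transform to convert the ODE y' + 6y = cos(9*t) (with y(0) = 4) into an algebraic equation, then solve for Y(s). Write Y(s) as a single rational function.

Apply the Laplace transform to the equation.
With L{y'} = sY - y(0) = sY - 4: the LHS transforms to (s + 6)Y - (4).
The right side is L{cos(9*t)} = s/(s^2 + 81).
So (s + 6)Y = s/(s^2 + 81) + (4).
Divide through and combine into a single rational function.

Y(s) = (4*s^2 + s + 324)/(s^3 + 6*s^2 + 81*s + 486)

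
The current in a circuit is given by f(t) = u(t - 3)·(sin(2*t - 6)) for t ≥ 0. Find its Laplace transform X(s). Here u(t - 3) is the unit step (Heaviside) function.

By the second shifting theorem, L{u(t - c)·g(t - c)} = e^(-cs)·G(s) with c = 3 and G(s) = L{g(t)}.
L{sin(2t)} = 2/(s^2 + 4).

X(s) = 2*exp(-3*s)/(s^2 + 4)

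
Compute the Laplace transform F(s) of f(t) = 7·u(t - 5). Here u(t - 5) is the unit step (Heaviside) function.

By the second shifting theorem, L{u(t - c)·g(t - c)} = e^(-cs)·G(s) with c = 5 and G(s) = L{g(t)}.
L{7} = 7/s.

F(s) = 7*exp(-5*s)/s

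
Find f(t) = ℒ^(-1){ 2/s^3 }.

f(t) = t^2

Since L{t^2} = 2!/s^3 = 2/s^3, the inverse is t^2.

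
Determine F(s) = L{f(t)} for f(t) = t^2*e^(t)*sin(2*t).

F(s) = 4*(3*s^2 - 6*s - 1)/(s^2 - 2*s + 5)^3

L{sin(2t)} = 2/(s^2 + 4).
Multiplying by e^(t) shifts s → s - 1, so L{e^(t)*sin(2*t)} = 2/((s - 1)^2 + 4).
Then apply L{t^2·g(t)} = (-1)^2 d^2/ds^2[G(s)] with G(s) = 2/((s - 1)^2 + 4):
differentiating 2 times and applying the sign gives 4*(3*s^2 - 6*s - 1)/(s^2 - 2*s + 5)^3.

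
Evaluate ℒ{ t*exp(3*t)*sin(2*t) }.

L{sin(2t)} = 2/(s^2 + 4).
Multiplying by e^(3t) shifts s → s - 3, so L{exp(3*t)*sin(2*t)} = 2/((s - 3)^2 + 4).
Then apply L{t·g(t)} = -d/ds[G(s)] with G(s) = 2/((s - 3)^2 + 4):
differentiating 1 time and applying the sign gives 4*(s - 3)/(s^2 - 6*s + 13)^2.

4*(s - 3)/(s^2 - 6*s + 13)^2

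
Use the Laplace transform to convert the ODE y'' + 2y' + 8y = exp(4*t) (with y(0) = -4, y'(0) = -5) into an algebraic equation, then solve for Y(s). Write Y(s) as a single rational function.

Apply the Laplace transform to the equation.
Using L{y''} = s^2 Y - s·y(0) - y'(0) and L{y'} = sY - y(0), with y(0) = -4, y'(0) = -5, the left side becomes (s^2 + 2*s + 8)Y - (-4*s - 13).
The right side is L{exp(4*t)} = 1/(s - 4).
So (s^2 + 2*s + 8)Y = 1/(s - 4) + (-4*s - 13).
Solve for Y(s) and write it as one ratio of polynomials.

Y(s) = (-4*s^2 + 3*s + 53)/(s^3 - 2*s^2 - 32)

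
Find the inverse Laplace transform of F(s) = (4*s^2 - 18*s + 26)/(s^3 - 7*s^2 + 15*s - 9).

Factor the denominator: s^3 - 7*s^2 + 15*s - 9 = (s - 3)^2*(s - 1).
Partial fraction decomposition gives [1/(s - 3)] + [4/(s - 3)^2] + [3/(s - 1)].
Invert each term: 1/(s - 3) ↔ e^(3t); 4/(s - 3)^2 ↔ 4t·e^(3t); 3/(s - 1) ↔ 3e^(t).

4*t*exp(3*t) + exp(3*t) + 3*exp(t)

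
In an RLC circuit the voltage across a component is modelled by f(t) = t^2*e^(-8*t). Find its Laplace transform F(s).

F(s) = 2/(s + 8)^3

L{e^(-8t)} = 1/(s + 8).
Then apply L{t^2·g(t)} = (-1)^2 d^2/ds^2[G(s)] with G(s) = 1/(s + 8):
differentiating 2 times and applying the sign gives 2/(s + 8)^3.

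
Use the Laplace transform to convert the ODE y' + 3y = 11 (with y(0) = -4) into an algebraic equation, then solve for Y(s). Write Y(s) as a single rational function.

Take the Laplace transform of both sides.
With L{y'} = sY - y(0) = sY - (-4): the LHS transforms to (s + 3)Y - (-4).
The right side is L{11} = 11/s.
So (s + 3)Y = 11/s + (-4).
Divide through and combine into a single rational function.

Y(s) = (-4*s + 11)/(s^2 + 3*s)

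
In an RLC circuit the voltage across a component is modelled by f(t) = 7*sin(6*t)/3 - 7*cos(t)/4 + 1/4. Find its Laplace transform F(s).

F(s) = -7*s/(4*(s^2 + 1)) + 14/(s^2 + 36) + 1/(4*s)

By linearity of the Laplace transform, transform each term separately.
L{1/4} = (1/4)/s; (7/3)·[L{sin(6t)} = 6/(s^2 + 36)]; (-7/4)·[L{cos(t)} = s/(s^2 + 1)].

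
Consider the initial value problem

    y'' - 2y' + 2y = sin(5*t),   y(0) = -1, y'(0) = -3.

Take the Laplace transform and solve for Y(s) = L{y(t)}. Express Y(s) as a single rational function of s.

Take the Laplace transform of both sides.
The derivative rules (L{y''} = s^2 Y - s·y(0) - y'(0) and L{y'} = sY - y(0), with y(0) = -1, y'(0) = -3) turn the left side into (s^2 - 2*s + 2)Y - (-s - 1).
The right side is L{sin(5*t)} = 5/(s^2 + 25).
So (s^2 - 2*s + 2)Y = 5/(s^2 + 25) + (-s - 1).
Divide through and combine into a single rational function.

Y(s) = (-s^3 - s^2 - 25*s - 20)/(s^4 - 2*s^3 + 27*s^2 - 50*s + 50)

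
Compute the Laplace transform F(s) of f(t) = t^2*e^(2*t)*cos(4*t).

F(s) = 2*(s - 2)*(s^2 - 4*s - 44)/(s^2 - 4*s + 20)^3

L{cos(4t)} = s/(s^2 + 16).
Multiplying by e^(2t) shifts s → s - 2, so L{e^(2*t)*cos(4*t)} = (s - 2)/((s - 2)^2 + 16).
Then apply L{t^2·g(t)} = (-1)^2 d^2/ds^2[G(s)] with G(s) = (s - 2)/((s - 2)^2 + 16):
differentiating 2 times and applying the sign gives 2*(s - 2)*(s^2 - 4*s - 44)/(s^2 - 4*s + 20)^3.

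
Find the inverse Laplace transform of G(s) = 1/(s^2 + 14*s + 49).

t*exp(-7*t)

Rewrite the denominator: s^2 + 14*s + 49 = (s + 7)^2.
The form in (s + 7) signals a first-shifting-theorem factor e^(-7t).
Since L{t} = 1!/s^2 = 1/s^2, the inverse is t*e^(-7*t).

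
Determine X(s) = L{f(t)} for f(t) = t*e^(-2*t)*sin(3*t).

X(s) = 6*(s + 2)/(s^2 + 4*s + 13)^2

L{sin(3t)} = 3/(s^2 + 9).
Multiplying by e^(-2t) shifts s → s + 2, so L{e^(-2*t)*sin(3*t)} = 3/((s + 2)^2 + 9).
Then apply L{t·g(t)} = -d/ds[G(s)] with G(s) = 3/((s + 2)^2 + 9):
differentiating 1 time and applying the sign gives 6*(s + 2)/(s^2 + 4*s + 13)^2.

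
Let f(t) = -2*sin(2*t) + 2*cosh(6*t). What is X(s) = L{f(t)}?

X(s) = 2*s/(s^2 - 36) - 4/(s^2 + 4)

Apply the Laplace transform termwise.
(2)·[L{cosh(6t)} = s/(s^2 - 36)]; (-2)·[L{sin(2t)} = 2/(s^2 + 4)].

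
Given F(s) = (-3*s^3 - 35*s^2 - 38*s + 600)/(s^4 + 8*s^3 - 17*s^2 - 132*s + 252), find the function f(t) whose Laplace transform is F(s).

f(t) = exp(3*t) - 5*exp(2*t) + 3*exp(-6*t) - 2*exp(-7*t)

Factor the denominator: s^4 + 8*s^3 - 17*s^2 - 132*s + 252 = (s - 3)*(s - 2)*(s + 6)*(s + 7).
Partial fraction decomposition gives [3/(s + 6)] + [1/(s - 3)] + [-5/(s - 2)] + [-2/(s + 7)].
Invert each term: 3/(s + 6) ↔ 3e^(-6t); 1/(s - 3) ↔ e^(3t); -5/(s - 2) ↔ -5e^(2t); -2/(s + 7) ↔ -2e^(-7t).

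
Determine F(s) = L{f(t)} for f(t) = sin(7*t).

L{sin(7t)} = 7/(s^2 + 49).

F(s) = 7/(s^2 + 49)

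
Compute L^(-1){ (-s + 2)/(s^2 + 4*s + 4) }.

Factor the denominator: s^2 + 4*s + 4 = (s + 2)^2.
Partial fraction decomposition gives [-1/(s + 2)] + [4/(s + 2)^2].
Invert each term: -1/(s + 2) ↔ -e^(-2t); 4/(s + 2)^2 ↔ 4t·e^(-2t).

4*t*exp(-2*t) - exp(-2*t)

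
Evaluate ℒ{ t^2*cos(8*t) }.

2*s*(s^2 - 192)/(s^2 + 64)^3

L{cos(8t)} = s/(s^2 + 64).
Then apply L{t^2·g(t)} = (-1)^2 d^2/ds^2[G(s)] with G(s) = s/(s^2 + 64):
differentiating 2 times and applying the sign gives 2*s*(s^2 - 192)/(s^2 + 64)^3.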